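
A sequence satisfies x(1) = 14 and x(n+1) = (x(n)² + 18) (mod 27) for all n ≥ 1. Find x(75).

22

Computing terms: x(1) = 14,  x(2) = 25,  x(3) = 22,  x(4) = 16,  x(5) = 4,  x(6) = 7,  x(7) = 13,  x(8) = 25.
Since x(8) = x(2) = 25, the sequence is eventually periodic: after a pre-period of length 1 it cycles with period 6.
For n ≥ 2, x(n) depends only on (n - 2) mod 6. (75 - 2) mod 6 = 1, so x(75) = x(3) = 22.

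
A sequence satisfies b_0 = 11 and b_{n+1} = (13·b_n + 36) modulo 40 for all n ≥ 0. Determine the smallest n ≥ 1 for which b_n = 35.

3

We have b_0 = 11,  b_1 = 19,  b_2 = 3,  b_3 = 35,  b_4 = 11.
The sequence repeats with period 4.
The value 35 first appears (with n ≥ 1) at b_3.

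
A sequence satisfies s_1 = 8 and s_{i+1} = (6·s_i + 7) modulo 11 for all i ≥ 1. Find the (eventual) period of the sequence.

s_1 = 8,  s_2 = 0,  s_3 = 7,  s_4 = 5,  s_5 = 4,  s_6 = 9,  s_7 = 6,  s_8 = 10,  s_9 = 1,  s_{10} = 2,  s_{11} = 8.
Since s_{11} = s_1 = 8, the sequence is periodic with period 10.

10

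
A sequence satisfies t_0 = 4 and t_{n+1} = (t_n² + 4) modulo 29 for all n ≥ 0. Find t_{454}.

Computing terms: t_0 = 4, t_1 = 20, t_2 = 27, t_3 = 8, t_4 = 10, t_5 = 17, t_6 = 3, t_7 = 13, t_8 = 28, t_9 = 5, t_{10} = 0, t_{11} = 4.
The sequence repeats with period 11.
So t_{454} = t_{0 + ((454-0) mod 11)} = t_3 = 8.

8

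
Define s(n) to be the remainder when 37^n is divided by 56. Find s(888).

Listing terms: s(0) = 1,  s(1) = 37,  s(2) = 25,  s(3) = 29,  s(4) = 9,  s(5) = 53,  s(6) = 1.
The sequence repeats with period 6.
(888 - 0) mod 6 = 0, so s(888) = s(0) = 1.

1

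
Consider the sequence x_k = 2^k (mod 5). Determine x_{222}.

Listing terms: x_1 = 2, x_2 = 4, x_3 = 3, x_4 = 1, x_5 = 2.
Since x_5 = x_1 = 2, the sequence is periodic with period 4.
So x_{222} = x_{1 + ((222-1) mod 4)} = x_2 = 4.

4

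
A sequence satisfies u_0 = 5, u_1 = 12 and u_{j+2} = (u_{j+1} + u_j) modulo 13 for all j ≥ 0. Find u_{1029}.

12

We have u_0 = 5; u_1 = 12; u_2 = 4; u_3 = 3; u_4 = 7; u_5 = 10; u_6 = 4; u_7 = 1; u_8 = 5; u_9 = 6; u_{10} = 11; u_{11} = 4; u_{12} = 2; u_{13} = 6; u_{14} = 8; u_{15} = 1; u_{16} = 9; u_{17} = 10; u_{18} = 6; u_{19} = 3; u_{20} = 9; u_{21} = 12; u_{22} = 8; u_{23} = 7; u_{24} = 2; u_{25} = 9; u_{26} = 11; u_{27} = 7; u_{28} = 5; u_{29} = 12.
The sequence repeats with period 28.
So u_{1029} = u_{0 + ((1029-0) mod 28)} = u_{21} = 12.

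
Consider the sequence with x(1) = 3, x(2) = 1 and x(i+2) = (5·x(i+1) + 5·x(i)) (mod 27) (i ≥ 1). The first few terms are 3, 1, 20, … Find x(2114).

7

x(1) = 3,  x(2) = 1,  x(3) = 20,  x(4) = 24,  x(5) = 4,  x(6) = 5,  x(7) = 18,  x(8) = 7,  x(9) = 17,  x(10) = 12,  x(11) = 10,  x(12) = 2,  x(13) = 6,  x(14) = 13,  x(15) = 14,  x(16) = 0,  x(17) = 16,  x(18) = 26,  x(19) = 21,  x(20) = 19,  x(21) = 11,  x(22) = 15,  x(23) = 22,  x(24) = 23,  x(25) = 9,  x(26) = 25,  x(27) = 8,  x(28) = 3,  x(29) = 1.
The sequence repeats with period 27.
(2114 - 1) mod 27 = 7, so x(2114) = x(8) = 7.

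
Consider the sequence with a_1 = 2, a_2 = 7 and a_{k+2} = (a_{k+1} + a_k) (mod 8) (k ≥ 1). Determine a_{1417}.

2

We have a_1 = 2; a_2 = 7; a_3 = 1; a_4 = 0; a_5 = 1; a_6 = 1; a_7 = 2; a_8 = 3; a_9 = 5; a_{10} = 0; a_{11} = 5; a_{12} = 5; a_{13} = 2; a_{14} = 7.
Since (a_{13}, a_{14}) = (a_1, a_2) = (2, 7) (two consecutive terms determine the rest), the sequence is periodic with period 12.
So a_{1417} = a_{1 + ((1417-1) mod 12)} = a_1 = 2.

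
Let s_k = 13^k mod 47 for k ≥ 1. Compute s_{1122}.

27

s_1 = 13; s_2 = 28; s_3 = 35; s_4 = 32; s_5 = 40; s_6 = 3; s_7 = 39; s_8 = 37; s_9 = 11; s_{10} = 2; s_{11} = 26; s_{12} = 9; s_{13} = 23; s_{14} = 17; s_{15} = 33; s_{16} = 6; s_{17} = 31; s_{18} = 27; s_{19} = 22; s_{20} = 4; s_{21} = 5; s_{22} = 18; s_{23} = 46; s_{24} = 34; s_{25} = 19; s_{26} = 12; s_{27} = 15; s_{28} = 7; s_{29} = 44; s_{30} = 8; s_{31} = 10; s_{32} = 36; s_{33} = 45; s_{34} = 21; s_{35} = 38; s_{36} = 24; s_{37} = 30; s_{38} = 14; s_{39} = 41; s_{40} = 16; s_{41} = 20; s_{42} = 25; s_{43} = 43; s_{44} = 42; s_{45} = 29; s_{46} = 1; s_{47} = 13.
The sequence repeats with period 46.
(1122 - 1) mod 46 = 17, so s_{1122} = s_{18} = 27.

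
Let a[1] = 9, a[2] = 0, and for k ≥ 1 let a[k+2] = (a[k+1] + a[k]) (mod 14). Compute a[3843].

Listing terms: a[1] = 9, a[2] = 0, a[3] = 9, a[4] = 9, a[5] = 4, a[6] = 13, a[7] = 3, a[8] = 2, a[9] = 5, a[10] = 7, a[11] = 12, a[12] = 5, a[13] = 3, a[14] = 8, a[15] = 11, a[16] = 5, a[17] = 2, a[18] = 7, a[19] = 9, a[20] = 2, a[21] = 11, a[22] = 13, a[23] = 10, a[24] = 9, a[25] = 5, a[26] = 0, a[27] = 5, a[28] = 5, a[29] = 10, a[30] = 1, a[31] = 11, a[32] = 12, a[33] = 9, a[34] = 7, a[35] = 2, a[36] = 9, a[37] = 11, a[38] = 6, a[39] = 3, a[40] = 9, a[41] = 12, a[42] = 7, a[43] = 5, a[44] = 12, a[45] = 3, a[46] = 1, a[47] = 4, a[48] = 5, a[49] = 9, a[50] = 0.
Since (a[49], a[50]) = (a[1], a[2]) = (9, 0) (two consecutive terms determine the rest), the sequence is periodic with period 48.
So a[3843] = a[1 + ((3843-1) mod 48)] = a[3] = 9.

9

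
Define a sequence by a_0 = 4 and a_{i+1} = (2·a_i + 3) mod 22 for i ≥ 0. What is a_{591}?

Listing terms: a_0 = 4, a_1 = 11, a_2 = 3, a_3 = 9, a_4 = 21, a_5 = 1, a_6 = 5, a_7 = 13, a_8 = 7, a_9 = 17, a_{10} = 15, a_{11} = 11.
Since a_{11} = a_1 = 11, the sequence is eventually periodic: after a pre-period of length 1 it cycles with period 10.
For i ≥ 1, a_i depends only on (i - 1) mod 10. (591 - 1) mod 10 = 0, so a_{591} = a_1 = 11.

11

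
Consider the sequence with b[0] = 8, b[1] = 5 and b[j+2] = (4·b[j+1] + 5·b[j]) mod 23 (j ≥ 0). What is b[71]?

3

b[0] = 8,  b[1] = 5,  b[2] = 14,  b[3] = 12,  b[4] = 3,  b[5] = 3,  b[6] = 4,  b[7] = 8,  b[8] = 6,  b[9] = 18,  b[10] = 10,  b[11] = 15,  b[12] = 18,  b[13] = 9,  b[14] = 11,  b[15] = 20,  b[16] = 20,  b[17] = 19,  b[18] = 15,  b[19] = 17,  b[20] = 5,  b[21] = 13,  b[22] = 8,  b[23] = 5.
The sequence repeats with period 22.
So b[71] = b[0 + ((71-0) mod 22)] = b[5] = 3.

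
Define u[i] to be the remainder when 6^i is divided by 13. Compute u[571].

Computing terms: u[1] = 6; u[2] = 10; u[3] = 8; u[4] = 9; u[5] = 2; u[6] = 12; u[7] = 7; u[8] = 3; u[9] = 5; u[10] = 4; u[11] = 11; u[12] = 1; u[13] = 6.
The sequence repeats with period 12.
(571 - 1) mod 12 = 6, so u[571] = u[7] = 7.

7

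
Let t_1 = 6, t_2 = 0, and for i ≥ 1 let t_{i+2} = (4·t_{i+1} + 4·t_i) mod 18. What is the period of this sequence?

8

t_1 = 6,  t_2 = 0,  t_3 = 6,  t_4 = 6,  t_5 = 12,  t_6 = 0,  t_7 = 12,  t_8 = 12,  t_9 = 6,  t_{10} = 0.
The sequence repeats with period 8.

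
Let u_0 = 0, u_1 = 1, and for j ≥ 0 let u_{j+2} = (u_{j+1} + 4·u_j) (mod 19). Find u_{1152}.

u_0 = 0; u_1 = 1; u_2 = 1; u_3 = 5; u_4 = 9; u_5 = 10; u_6 = 8; u_7 = 10; u_8 = 4; u_9 = 6; u_{10} = 3; u_{11} = 8; u_{12} = 1; u_{13} = 14; u_{14} = 18; u_{15} = 17; u_{16} = 13; u_{17} = 5; u_{18} = 0; u_{19} = 1.
The sequence repeats with period 18.
So u_{1152} = u_{0 + ((1152-0) mod 18)} = u_0 = 0.

0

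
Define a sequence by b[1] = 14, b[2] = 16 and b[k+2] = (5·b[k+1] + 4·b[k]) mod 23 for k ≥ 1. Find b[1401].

We have b[1] = 14,  b[2] = 16,  b[3] = 21,  b[4] = 8,  b[5] = 9,  b[6] = 8,  b[7] = 7,  b[8] = 21,  b[9] = 18,  b[10] = 13,  b[11] = 22,  b[12] = 1,  b[13] = 1,  b[14] = 9,  b[15] = 3,  b[16] = 5,  b[17] = 14,  b[18] = 21,  b[19] = 0,  b[20] = 15,  b[21] = 6,  b[22] = 21,  b[23] = 14,  b[24] = 16.
The sequence repeats with period 22.
(1401 - 1) mod 22 = 14, so b[1401] = b[15] = 3.

3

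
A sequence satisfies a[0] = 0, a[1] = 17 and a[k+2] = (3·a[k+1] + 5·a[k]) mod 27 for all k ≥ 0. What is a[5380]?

a[0] = 0; a[1] = 17; a[2] = 24; a[3] = 22; a[4] = 24; a[5] = 20; a[6] = 18; a[7] = 19; a[8] = 12; a[9] = 23; a[10] = 21; a[11] = 16; a[12] = 18; a[13] = 26; a[14] = 6; a[15] = 13; a[16] = 15; a[17] = 2; a[18] = 0; a[19] = 10; a[20] = 3; a[21] = 5; a[22] = 3; a[23] = 7; a[24] = 9; a[25] = 8; a[26] = 15; a[27] = 4; a[28] = 6; a[29] = 11; a[30] = 9; a[31] = 1; a[32] = 21; a[33] = 14; a[34] = 12; a[35] = 25; a[36] = 0; a[37] = 17.
Since (a[36], a[37]) = (a[0], a[1]) = (0, 17) (two consecutive terms determine the rest), the sequence is periodic with period 36.
(5380 - 0) mod 36 = 16, so a[5380] = a[16] = 15.

15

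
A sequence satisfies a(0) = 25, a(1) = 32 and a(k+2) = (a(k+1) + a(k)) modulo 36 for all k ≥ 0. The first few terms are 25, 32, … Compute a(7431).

Computing terms: a(0) = 25,  a(1) = 32,  a(2) = 21,  a(3) = 17,  a(4) = 2,  a(5) = 19,  a(6) = 21,  a(7) = 4,  a(8) = 25,  a(9) = 29,  a(10) = 18,  a(11) = 11,  a(12) = 29,  a(13) = 4,  a(14) = 33,  a(15) = 1,  a(16) = 34,  a(17) = 35,  a(18) = 33,  a(19) = 32,  a(20) = 29,  a(21) = 25,  a(22) = 18,  a(23) = 7,  a(24) = 25,  a(25) = 32.
Since (a(24), a(25)) = (a(0), a(1)) = (25, 32) (two consecutive terms determine the rest), the sequence is periodic with period 24.
So a(7431) = a(0 + ((7431-0) mod 24)) = a(15) = 1.

1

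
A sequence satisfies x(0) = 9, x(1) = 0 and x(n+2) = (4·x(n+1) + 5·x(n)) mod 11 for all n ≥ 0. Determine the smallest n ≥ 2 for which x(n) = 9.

10

Computing terms: x(0) = 9; x(1) = 0; x(2) = 1; x(3) = 4; x(4) = 10; x(5) = 5; x(6) = 4; x(7) = 8; x(8) = 8; x(9) = 6; x(10) = 9; x(11) = 0.
The sequence repeats with period 10.
The value 9 next appears (with n ≥ 2) at x(10).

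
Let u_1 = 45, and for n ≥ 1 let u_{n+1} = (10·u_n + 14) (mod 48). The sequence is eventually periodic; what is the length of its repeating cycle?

Computing terms: u_1 = 45; u_2 = 32; u_3 = 46; u_4 = 42; u_5 = 2; u_6 = 34; u_7 = 18; u_8 = 2.
Since u_8 = u_5 = 2, the sequence is eventually periodic: after a pre-period of length 4 it cycles with period 3.

3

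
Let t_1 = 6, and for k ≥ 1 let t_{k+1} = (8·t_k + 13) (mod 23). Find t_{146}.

18

Listing terms: t_1 = 6; t_2 = 15; t_3 = 18; t_4 = 19; t_5 = 4; t_6 = 22; t_7 = 5; t_8 = 7; t_9 = 0; t_{10} = 13; t_{11} = 2; t_{12} = 6.
The sequence repeats with period 11.
So t_{146} = t_{1 + ((146-1) mod 11)} = t_3 = 18.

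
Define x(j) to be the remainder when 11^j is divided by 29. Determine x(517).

x(0) = 1,  x(1) = 11,  x(2) = 5,  x(3) = 26,  x(4) = 25,  x(5) = 14,  x(6) = 9,  x(7) = 12,  x(8) = 16,  x(9) = 2,  x(10) = 22,  x(11) = 10,  x(12) = 23,  x(13) = 21,  x(14) = 28,  x(15) = 18,  x(16) = 24,  x(17) = 3,  x(18) = 4,  x(19) = 15,  x(20) = 20,  x(21) = 17,  x(22) = 13,  x(23) = 27,  x(24) = 7,  x(25) = 19,  x(26) = 6,  x(27) = 8,  x(28) = 1.
Since x(28) = x(0) = 1, the sequence is periodic with period 28.
(517 - 0) mod 28 = 13, so x(517) = x(13) = 21.

21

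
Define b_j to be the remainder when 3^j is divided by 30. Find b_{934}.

9

b_1 = 3,  b_2 = 9,  b_3 = 27,  b_4 = 21,  b_5 = 3.
Since b_5 = b_1 = 3, the sequence is periodic with period 4.
So b_{934} = b_{1 + ((934-1) mod 4)} = b_2 = 9.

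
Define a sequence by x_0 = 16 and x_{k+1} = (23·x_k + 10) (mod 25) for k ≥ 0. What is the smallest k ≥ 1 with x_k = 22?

19

x_0 = 16,  x_1 = 3,  x_2 = 4,  x_3 = 2,  x_4 = 6,  x_5 = 23,  x_6 = 14,  x_7 = 7,  x_8 = 21,  x_9 = 18,  x_{10} = 24,  x_{11} = 12,  x_{12} = 11,  x_{13} = 13,  x_{14} = 9,  x_{15} = 17,  x_{16} = 1,  x_{17} = 8,  x_{18} = 19,  x_{19} = 22,  x_{20} = 16.
Since x_{20} = x_0 = 16, the sequence is periodic with period 20.
The value 22 first appears (with k ≥ 1) at x_{19}.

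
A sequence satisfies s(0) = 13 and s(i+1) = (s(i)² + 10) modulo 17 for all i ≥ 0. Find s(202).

Listing terms: s(0) = 13; s(1) = 9; s(2) = 6; s(3) = 12; s(4) = 1; s(5) = 11; s(6) = 12.
Since s(6) = s(3) = 12, the sequence is eventually periodic: after a pre-period of length 3 it cycles with period 3.
For i ≥ 3, s(i) depends only on (i - 3) mod 3. (202 - 3) mod 3 = 1, so s(202) = s(4) = 1.

1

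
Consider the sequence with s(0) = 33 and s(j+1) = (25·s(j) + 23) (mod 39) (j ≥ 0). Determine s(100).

We have s(0) = 33, s(1) = 29, s(2) = 7, s(3) = 3, s(4) = 20, s(5) = 16, s(6) = 33.
The sequence repeats with period 6.
So s(100) = s(0 + ((100-0) mod 6)) = s(4) = 20.

20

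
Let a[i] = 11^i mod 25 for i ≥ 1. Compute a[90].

a[1] = 11,  a[2] = 21,  a[3] = 6,  a[4] = 16,  a[5] = 1,  a[6] = 11.
The sequence repeats with period 5.
So a[90] = a[1 + ((90-1) mod 5)] = a[5] = 1.

1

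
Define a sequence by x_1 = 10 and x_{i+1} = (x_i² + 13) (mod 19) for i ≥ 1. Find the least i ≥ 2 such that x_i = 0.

Listing terms: x_1 = 10,  x_2 = 18,  x_3 = 14,  x_4 = 0,  x_5 = 13,  x_6 = 11,  x_7 = 1,  x_8 = 14.
Since x_8 = x_3 = 14, the sequence is eventually periodic: after a pre-period of length 2 it cycles with period 5.
The value 0 first appears (with i ≥ 2) at x_4.

4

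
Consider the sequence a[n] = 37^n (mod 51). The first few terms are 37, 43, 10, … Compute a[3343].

40

Computing terms: a[1] = 37; a[2] = 43; a[3] = 10; a[4] = 13; a[5] = 22; a[6] = 49; a[7] = 28; a[8] = 16; a[9] = 31; a[10] = 25; a[11] = 7; a[12] = 4; a[13] = 46; a[14] = 19; a[15] = 40; a[16] = 1; a[17] = 37.
The sequence repeats with period 16.
So a[3343] = a[1 + ((3343-1) mod 16)] = a[15] = 40.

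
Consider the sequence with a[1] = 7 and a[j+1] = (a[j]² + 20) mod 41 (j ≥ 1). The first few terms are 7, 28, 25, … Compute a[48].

16

Listing terms: a[1] = 7; a[2] = 28; a[3] = 25; a[4] = 30; a[5] = 18; a[6] = 16; a[7] = 30.
Since a[7] = a[4] = 30, the sequence is eventually periodic: after a pre-period of length 3 it cycles with period 3.
For j ≥ 4, a[j] depends only on (j - 4) mod 3. (48 - 4) mod 3 = 2, so a[48] = a[6] = 16.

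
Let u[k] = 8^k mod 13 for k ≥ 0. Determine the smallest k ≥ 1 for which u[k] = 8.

u[0] = 1; u[1] = 8; u[2] = 12; u[3] = 5; u[4] = 1.
Since u[4] = u[0] = 1, the sequence is periodic with period 4.
The value 8 first appears (with k ≥ 1) at u[1].

1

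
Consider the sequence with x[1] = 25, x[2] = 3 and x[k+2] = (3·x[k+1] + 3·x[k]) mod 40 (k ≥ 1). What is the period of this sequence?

x[1] = 25, x[2] = 3, x[3] = 4, x[4] = 21, x[5] = 35, x[6] = 8, x[7] = 9, x[8] = 11, x[9] = 20, x[10] = 13, x[11] = 19, x[12] = 16, x[13] = 25, x[14] = 3.
Since (x[13], x[14]) = (x[1], x[2]) = (25, 3) (two consecutive terms determine the rest), the sequence is periodic with period 12.

12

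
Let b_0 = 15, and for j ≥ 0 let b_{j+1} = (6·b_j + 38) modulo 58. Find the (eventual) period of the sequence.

14

Computing terms: b_0 = 15, b_1 = 12, b_2 = 52, b_3 = 2, b_4 = 50, b_5 = 48, b_6 = 36, b_7 = 22, b_8 = 54, b_9 = 14, b_{10} = 6, b_{11} = 16, b_{12} = 18, b_{13} = 30, b_{14} = 44, b_{15} = 12.
Since b_{15} = b_1 = 12, the sequence is eventually periodic: after a pre-period of length 1 it cycles with period 14.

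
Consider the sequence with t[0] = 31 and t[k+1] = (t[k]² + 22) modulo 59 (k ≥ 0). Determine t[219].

Listing terms: t[0] = 31, t[1] = 39, t[2] = 9, t[3] = 44, t[4] = 11, t[5] = 25, t[6] = 57, t[7] = 26, t[8] = 49, t[9] = 4, t[10] = 38, t[11] = 50, t[12] = 44.
Since t[12] = t[3] = 44, the sequence is eventually periodic: after a pre-period of length 3 it cycles with period 9.
For k ≥ 3, t[k] depends only on (k - 3) mod 9. (219 - 3) mod 9 = 0, so t[219] = t[3] = 44.

44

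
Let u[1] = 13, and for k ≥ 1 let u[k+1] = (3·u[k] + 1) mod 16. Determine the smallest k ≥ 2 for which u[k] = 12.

4

Computing terms: u[1] = 13; u[2] = 8; u[3] = 9; u[4] = 12; u[5] = 5; u[6] = 0; u[7] = 1; u[8] = 4; u[9] = 13.
Since u[9] = u[1] = 13, the sequence is periodic with period 8.
The value 12 first appears (with k ≥ 2) at u[4].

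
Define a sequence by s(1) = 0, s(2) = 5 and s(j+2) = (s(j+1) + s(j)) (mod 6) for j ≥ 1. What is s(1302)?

1

Computing terms: s(1) = 0,  s(2) = 5,  s(3) = 5,  s(4) = 4,  s(5) = 3,  s(6) = 1,  s(7) = 4,  s(8) = 5,  s(9) = 3,  s(10) = 2,  s(11) = 5,  s(12) = 1,  s(13) = 0,  s(14) = 1,  s(15) = 1,  s(16) = 2,  s(17) = 3,  s(18) = 5,  s(19) = 2,  s(20) = 1,  s(21) = 3,  s(22) = 4,  s(23) = 1,  s(24) = 5,  s(25) = 0,  s(26) = 5.
The sequence repeats with period 24.
(1302 - 1) mod 24 = 5, so s(1302) = s(6) = 1.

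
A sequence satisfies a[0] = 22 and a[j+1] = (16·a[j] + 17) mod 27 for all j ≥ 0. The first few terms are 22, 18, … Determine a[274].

15

We have a[0] = 22, a[1] = 18, a[2] = 8, a[3] = 10, a[4] = 15, a[5] = 14, a[6] = 25, a[7] = 12, a[8] = 20, a[9] = 13, a[10] = 9, a[11] = 26, a[12] = 1, a[13] = 6, a[14] = 5, a[15] = 16, a[16] = 3, a[17] = 11, a[18] = 4, a[19] = 0, a[20] = 17, a[21] = 19, a[22] = 24, a[23] = 23, a[24] = 7, a[25] = 21, a[26] = 2, a[27] = 22.
Since a[27] = a[0] = 22, the sequence is periodic with period 27.
(274 - 0) mod 27 = 4, so a[274] = a[4] = 15.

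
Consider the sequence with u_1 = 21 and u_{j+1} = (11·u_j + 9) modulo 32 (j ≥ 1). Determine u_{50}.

16

Listing terms: u_1 = 21,  u_2 = 16,  u_3 = 25,  u_4 = 28,  u_5 = 29,  u_6 = 8,  u_7 = 1,  u_8 = 20,  u_9 = 5,  u_{10} = 0,  u_{11} = 9,  u_{12} = 12,  u_{13} = 13,  u_{14} = 24,  u_{15} = 17,  u_{16} = 4,  u_{17} = 21.
The sequence repeats with period 16.
(50 - 1) mod 16 = 1, so u_{50} = u_2 = 16.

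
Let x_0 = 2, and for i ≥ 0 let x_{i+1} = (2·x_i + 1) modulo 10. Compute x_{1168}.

Computing terms: x_0 = 2; x_1 = 5; x_2 = 1; x_3 = 3; x_4 = 7; x_5 = 5.
Since x_5 = x_1 = 5, the sequence is eventually periodic: after a pre-period of length 1 it cycles with period 4.
For i ≥ 1, x_i depends only on (i - 1) mod 4. (1168 - 1) mod 4 = 3, so x_{1168} = x_4 = 7.

7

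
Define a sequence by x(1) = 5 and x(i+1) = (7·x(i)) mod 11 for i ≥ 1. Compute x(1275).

4

Computing terms: x(1) = 5,  x(2) = 2,  x(3) = 3,  x(4) = 10,  x(5) = 4,  x(6) = 6,  x(7) = 9,  x(8) = 8,  x(9) = 1,  x(10) = 7,  x(11) = 5.
Since x(11) = x(1) = 5, the sequence is periodic with period 10.
So x(1275) = x(1 + ((1275-1) mod 10)) = x(5) = 4.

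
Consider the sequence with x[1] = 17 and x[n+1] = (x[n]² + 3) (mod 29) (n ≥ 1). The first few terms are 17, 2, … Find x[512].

We have x[1] = 17,  x[2] = 2,  x[3] = 7,  x[4] = 23,  x[5] = 10,  x[6] = 16,  x[7] = 27,  x[8] = 7.
Since x[8] = x[3] = 7, the sequence is eventually periodic: after a pre-period of length 2 it cycles with period 5.
For n ≥ 3, x[n] depends only on (n - 3) mod 5. (512 - 3) mod 5 = 4, so x[512] = x[7] = 27.

27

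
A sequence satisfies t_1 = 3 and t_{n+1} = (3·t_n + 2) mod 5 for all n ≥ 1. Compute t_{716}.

We have t_1 = 3, t_2 = 1, t_3 = 0, t_4 = 2, t_5 = 3.
The sequence repeats with period 4.
So t_{716} = t_{1 + ((716-1) mod 4)} = t_4 = 2.

2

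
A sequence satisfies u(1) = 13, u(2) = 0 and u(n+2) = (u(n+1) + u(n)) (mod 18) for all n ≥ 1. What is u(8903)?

u(1) = 13; u(2) = 0; u(3) = 13; u(4) = 13; u(5) = 8; u(6) = 3; u(7) = 11; u(8) = 14; u(9) = 7; u(10) = 3; u(11) = 10; u(12) = 13; u(13) = 5; u(14) = 0; u(15) = 5; u(16) = 5; u(17) = 10; u(18) = 15; u(19) = 7; u(20) = 4; u(21) = 11; u(22) = 15; u(23) = 8; u(24) = 5; u(25) = 13; u(26) = 0.
The sequence repeats with period 24.
So u(8903) = u(1 + ((8903-1) mod 24)) = u(23) = 8.

8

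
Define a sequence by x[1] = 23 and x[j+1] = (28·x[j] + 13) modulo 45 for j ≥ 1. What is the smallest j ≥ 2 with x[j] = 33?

x[1] = 23; x[2] = 27; x[3] = 4; x[4] = 35; x[5] = 3; x[6] = 7; x[7] = 29; x[8] = 15; x[9] = 28; x[10] = 32; x[11] = 9; x[12] = 40; x[13] = 8; x[14] = 12; x[15] = 34; x[16] = 20; x[17] = 33; x[18] = 37; x[19] = 14; x[20] = 0; x[21] = 13; x[22] = 17; x[23] = 39; x[24] = 25; x[25] = 38; x[26] = 42; x[27] = 19; x[28] = 5; x[29] = 18; x[30] = 22; x[31] = 44; x[32] = 30; x[33] = 43; x[34] = 2; x[35] = 24; x[36] = 10; x[37] = 23.
Since x[37] = x[1] = 23, the sequence is periodic with period 36.
The value 33 first appears (with j ≥ 2) at x[17].

17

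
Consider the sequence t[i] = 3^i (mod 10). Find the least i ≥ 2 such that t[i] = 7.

Computing terms: t[1] = 3,  t[2] = 9,  t[3] = 7,  t[4] = 1,  t[5] = 3.
The sequence repeats with period 4.
The value 7 first appears (with i ≥ 2) at t[3].

3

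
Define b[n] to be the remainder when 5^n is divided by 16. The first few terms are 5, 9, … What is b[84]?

1

We have b[1] = 5, b[2] = 9, b[3] = 13, b[4] = 1, b[5] = 5.
Since b[5] = b[1] = 5, the sequence is periodic with period 4.
(84 - 1) mod 4 = 3, so b[84] = b[4] = 1.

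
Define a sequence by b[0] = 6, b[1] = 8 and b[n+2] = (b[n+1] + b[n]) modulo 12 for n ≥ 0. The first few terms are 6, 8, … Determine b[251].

We have b[0] = 6,  b[1] = 8,  b[2] = 2,  b[3] = 10,  b[4] = 0,  b[5] = 10,  b[6] = 10,  b[7] = 8,  b[8] = 6,  b[9] = 2,  b[10] = 8,  b[11] = 10,  b[12] = 6,  b[13] = 4,  b[14] = 10,  b[15] = 2,  b[16] = 0,  b[17] = 2,  b[18] = 2,  b[19] = 4,  b[20] = 6,  b[21] = 10,  b[22] = 4,  b[23] = 2,  b[24] = 6,  b[25] = 8.
The sequence repeats with period 24.
(251 - 0) mod 24 = 11, so b[251] = b[11] = 10.

10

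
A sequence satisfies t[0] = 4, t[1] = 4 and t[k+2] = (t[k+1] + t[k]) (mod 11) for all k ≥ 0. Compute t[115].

10

Listing terms: t[0] = 4, t[1] = 4, t[2] = 8, t[3] = 1, t[4] = 9, t[5] = 10, t[6] = 8, t[7] = 7, t[8] = 4, t[9] = 0, t[10] = 4, t[11] = 4.
The sequence repeats with period 10.
(115 - 0) mod 10 = 5, so t[115] = t[5] = 10.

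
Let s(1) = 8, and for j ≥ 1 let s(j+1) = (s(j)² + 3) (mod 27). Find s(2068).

We have s(1) = 8, s(2) = 13, s(3) = 10, s(4) = 22, s(5) = 1, s(6) = 4, s(7) = 19, s(8) = 13.
Since s(8) = s(2) = 13, the sequence is eventually periodic: after a pre-period of length 1 it cycles with period 6.
For j ≥ 2, s(j) depends only on (j - 2) mod 6. (2068 - 2) mod 6 = 2, so s(2068) = s(4) = 22.

22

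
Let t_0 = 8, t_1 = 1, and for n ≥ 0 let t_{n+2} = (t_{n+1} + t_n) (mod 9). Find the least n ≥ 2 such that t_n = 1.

We have t_0 = 8,  t_1 = 1,  t_2 = 0,  t_3 = 1,  t_4 = 1,  t_5 = 2,  t_6 = 3,  t_7 = 5,  t_8 = 8,  t_9 = 4,  t_{10} = 3,  t_{11} = 7,  t_{12} = 1,  t_{13} = 8,  t_{14} = 0,  t_{15} = 8,  t_{16} = 8,  t_{17} = 7,  t_{18} = 6,  t_{19} = 4,  t_{20} = 1,  t_{21} = 5,  t_{22} = 6,  t_{23} = 2,  t_{24} = 8,  t_{25} = 1.
Since (t_{24}, t_{25}) = (t_0, t_1) = (8, 1) (two consecutive terms determine the rest), the sequence is periodic with period 24.
The value 1 first appears (with n ≥ 2) at t_3.

3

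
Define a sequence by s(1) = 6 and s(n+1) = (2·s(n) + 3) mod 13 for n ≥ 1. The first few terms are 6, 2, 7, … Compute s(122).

2

Listing terms: s(1) = 6, s(2) = 2, s(3) = 7, s(4) = 4, s(5) = 11, s(6) = 12, s(7) = 1, s(8) = 5, s(9) = 0, s(10) = 3, s(11) = 9, s(12) = 8, s(13) = 6.
The sequence repeats with period 12.
So s(122) = s(1 + ((122-1) mod 12)) = s(2) = 2.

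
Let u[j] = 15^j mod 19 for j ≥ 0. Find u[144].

1

We have u[0] = 1; u[1] = 15; u[2] = 16; u[3] = 12; u[4] = 9; u[5] = 2; u[6] = 11; u[7] = 13; u[8] = 5; u[9] = 18; u[10] = 4; u[11] = 3; u[12] = 7; u[13] = 10; u[14] = 17; u[15] = 8; u[16] = 6; u[17] = 14; u[18] = 1.
Since u[18] = u[0] = 1, the sequence is periodic with period 18.
(144 - 0) mod 18 = 0, so u[144] = u[0] = 1.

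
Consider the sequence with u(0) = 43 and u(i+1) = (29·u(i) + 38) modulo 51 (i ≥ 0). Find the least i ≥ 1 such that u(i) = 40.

6

We have u(0) = 43,  u(1) = 10,  u(2) = 22,  u(3) = 13,  u(4) = 7,  u(5) = 37,  u(6) = 40,  u(7) = 25,  u(8) = 49,  u(9) = 31,  u(10) = 19,  u(11) = 28,  u(12) = 34,  u(13) = 4,  u(14) = 1,  u(15) = 16,  u(16) = 43.
The sequence repeats with period 16.
The value 40 first appears (with i ≥ 1) at u(6).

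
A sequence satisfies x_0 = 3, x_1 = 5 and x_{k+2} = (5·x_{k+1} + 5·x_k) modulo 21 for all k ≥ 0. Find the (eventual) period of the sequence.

24

Computing terms: x_0 = 3, x_1 = 5, x_2 = 19, x_3 = 15, x_4 = 2, x_5 = 1, x_6 = 15, x_7 = 17, x_8 = 13, x_9 = 3, x_{10} = 17, x_{11} = 16, x_{12} = 18, x_{13} = 2, x_{14} = 16, x_{15} = 6, x_{16} = 5, x_{17} = 13, x_{18} = 6, x_{19} = 11, x_{20} = 1, x_{21} = 18, x_{22} = 11, x_{23} = 19, x_{24} = 3, x_{25} = 5.
The sequence repeats with period 24.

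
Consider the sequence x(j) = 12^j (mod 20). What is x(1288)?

We have x(0) = 1, x(1) = 12, x(2) = 4, x(3) = 8, x(4) = 16, x(5) = 12.
Since x(5) = x(1) = 12, the sequence is eventually periodic: after a pre-period of length 1 it cycles with period 4.
For j ≥ 1, x(j) depends only on (j - 1) mod 4. (1288 - 1) mod 4 = 3, so x(1288) = x(4) = 16.

16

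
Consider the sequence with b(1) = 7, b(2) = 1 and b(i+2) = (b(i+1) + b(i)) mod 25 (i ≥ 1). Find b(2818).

6

Computing terms: b(1) = 7; b(2) = 1; b(3) = 8; b(4) = 9; b(5) = 17; b(6) = 1; b(7) = 18; b(8) = 19; b(9) = 12; b(10) = 6; b(11) = 18; b(12) = 24; b(13) = 17; b(14) = 16; b(15) = 8; b(16) = 24; b(17) = 7; b(18) = 6; b(19) = 13; b(20) = 19; b(21) = 7; b(22) = 1.
Since (b(21), b(22)) = (b(1), b(2)) = (7, 1) (two consecutive terms determine the rest), the sequence is periodic with period 20.
So b(2818) = b(1 + ((2818-1) mod 20)) = b(18) = 6.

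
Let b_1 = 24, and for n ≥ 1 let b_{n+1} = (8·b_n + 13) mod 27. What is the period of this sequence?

6

Computing terms: b_1 = 24,  b_2 = 16,  b_3 = 6,  b_4 = 7,  b_5 = 15,  b_6 = 25,  b_7 = 24.
Since b_7 = b_1 = 24, the sequence is periodic with period 6.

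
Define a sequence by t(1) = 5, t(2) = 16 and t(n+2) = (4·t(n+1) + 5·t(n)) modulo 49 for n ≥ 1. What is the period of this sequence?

Listing terms: t(1) = 5,  t(2) = 16,  t(3) = 40,  t(4) = 44,  t(5) = 33,  t(6) = 9,  t(7) = 5,  t(8) = 16.
The sequence repeats with period 6.

6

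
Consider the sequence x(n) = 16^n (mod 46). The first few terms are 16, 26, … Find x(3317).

We have x(1) = 16,  x(2) = 26,  x(3) = 2,  x(4) = 32,  x(5) = 6,  x(6) = 4,  x(7) = 18,  x(8) = 12,  x(9) = 8,  x(10) = 36,  x(11) = 24,  x(12) = 16.
Since x(12) = x(1) = 16, the sequence is periodic with period 11.
So x(3317) = x(1 + ((3317-1) mod 11)) = x(6) = 4.

4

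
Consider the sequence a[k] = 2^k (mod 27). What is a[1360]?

25

We have a[1] = 2,  a[2] = 4,  a[3] = 8,  a[4] = 16,  a[5] = 5,  a[6] = 10,  a[7] = 20,  a[8] = 13,  a[9] = 26,  a[10] = 25,  a[11] = 23,  a[12] = 19,  a[13] = 11,  a[14] = 22,  a[15] = 17,  a[16] = 7,  a[17] = 14,  a[18] = 1,  a[19] = 2.
The sequence repeats with period 18.
(1360 - 1) mod 18 = 9, so a[1360] = a[10] = 25.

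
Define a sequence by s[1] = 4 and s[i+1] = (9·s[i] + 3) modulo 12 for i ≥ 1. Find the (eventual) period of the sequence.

s[1] = 4,  s[2] = 3,  s[3] = 6,  s[4] = 9,  s[5] = 0,  s[6] = 3.
Since s[6] = s[2] = 3, the sequence is eventually periodic: after a pre-period of length 1 it cycles with period 4.

4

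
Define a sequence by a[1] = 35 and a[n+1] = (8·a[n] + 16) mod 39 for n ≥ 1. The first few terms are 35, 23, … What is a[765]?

Computing terms: a[1] = 35,  a[2] = 23,  a[3] = 5,  a[4] = 17,  a[5] = 35.
The sequence repeats with period 4.
So a[765] = a[1 + ((765-1) mod 4)] = a[1] = 35.

35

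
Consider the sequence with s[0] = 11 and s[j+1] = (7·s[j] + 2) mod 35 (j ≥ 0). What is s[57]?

9

Computing terms: s[0] = 11, s[1] = 9, s[2] = 30, s[3] = 2, s[4] = 16, s[5] = 9.
Since s[5] = s[1] = 9, the sequence is eventually periodic: after a pre-period of length 1 it cycles with period 4.
For j ≥ 1, s[j] depends only on (j - 1) mod 4. (57 - 1) mod 4 = 0, so s[57] = s[1] = 9.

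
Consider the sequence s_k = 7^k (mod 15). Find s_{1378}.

Computing terms: s_1 = 7,  s_2 = 4,  s_3 = 13,  s_4 = 1,  s_5 = 7.
Since s_5 = s_1 = 7, the sequence is periodic with period 4.
So s_{1378} = s_{1 + ((1378-1) mod 4)} = s_2 = 4.

4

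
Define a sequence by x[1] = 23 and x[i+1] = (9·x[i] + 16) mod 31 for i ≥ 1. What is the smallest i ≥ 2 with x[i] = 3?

Listing terms: x[1] = 23; x[2] = 6; x[3] = 8; x[4] = 26; x[5] = 2; x[6] = 3; x[7] = 12; x[8] = 0; x[9] = 16; x[10] = 5; x[11] = 30; x[12] = 7; x[13] = 17; x[14] = 14; x[15] = 18; x[16] = 23.
Since x[16] = x[1] = 23, the sequence is periodic with period 15.
The value 3 first appears (with i ≥ 2) at x[6].

6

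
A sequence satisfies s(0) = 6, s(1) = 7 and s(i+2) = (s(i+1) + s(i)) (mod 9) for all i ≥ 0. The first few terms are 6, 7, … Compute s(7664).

0

s(0) = 6, s(1) = 7, s(2) = 4, s(3) = 2, s(4) = 6, s(5) = 8, s(6) = 5, s(7) = 4, s(8) = 0, s(9) = 4, s(10) = 4, s(11) = 8, s(12) = 3, s(13) = 2, s(14) = 5, s(15) = 7, s(16) = 3, s(17) = 1, s(18) = 4, s(19) = 5, s(20) = 0, s(21) = 5, s(22) = 5, s(23) = 1, s(24) = 6, s(25) = 7.
The sequence repeats with period 24.
So s(7664) = s(0 + ((7664-0) mod 24)) = s(8) = 0.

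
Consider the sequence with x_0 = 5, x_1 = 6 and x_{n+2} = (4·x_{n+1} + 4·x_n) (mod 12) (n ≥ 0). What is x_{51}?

8

Computing terms: x_0 = 5; x_1 = 6; x_2 = 8; x_3 = 8; x_4 = 4; x_5 = 0; x_6 = 4; x_7 = 4; x_8 = 8; x_9 = 0; x_{10} = 8; x_{11} = 8.
Since (x_{10}, x_{11}) = (x_2, x_3) = (8, 8) (two consecutive terms determine the rest), the sequence is eventually periodic: after a pre-period of length 2 it cycles with period 8.
For n ≥ 2, x_n depends only on (n - 2) mod 8. (51 - 2) mod 8 = 1, so x_{51} = x_3 = 8.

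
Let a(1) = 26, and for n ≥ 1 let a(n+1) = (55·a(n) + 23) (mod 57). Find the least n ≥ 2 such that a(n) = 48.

6

Listing terms: a(1) = 26; a(2) = 28; a(3) = 24; a(4) = 32; a(5) = 16; a(6) = 48; a(7) = 41; a(8) = 55; a(9) = 27; a(10) = 26.
Since a(10) = a(1) = 26, the sequence is periodic with period 9.
The value 48 first appears (with n ≥ 2) at a(6).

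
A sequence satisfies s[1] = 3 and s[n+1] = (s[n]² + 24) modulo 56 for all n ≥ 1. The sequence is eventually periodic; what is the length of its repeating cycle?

We have s[1] = 3, s[2] = 33, s[3] = 49, s[4] = 17, s[5] = 33.
Since s[5] = s[2] = 33, the sequence is eventually periodic: after a pre-period of length 1 it cycles with period 3.

3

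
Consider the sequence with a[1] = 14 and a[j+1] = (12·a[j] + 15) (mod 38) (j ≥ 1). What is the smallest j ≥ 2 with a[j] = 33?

7

We have a[1] = 14,  a[2] = 31,  a[3] = 7,  a[4] = 23,  a[5] = 25,  a[6] = 11,  a[7] = 33,  a[8] = 31.
Since a[8] = a[2] = 31, the sequence is eventually periodic: after a pre-period of length 1 it cycles with period 6.
The value 33 first appears (with j ≥ 2) at a[7].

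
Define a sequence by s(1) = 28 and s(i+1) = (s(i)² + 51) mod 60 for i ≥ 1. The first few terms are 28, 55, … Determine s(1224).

31

We have s(1) = 28; s(2) = 55; s(3) = 16; s(4) = 7; s(5) = 40; s(6) = 31; s(7) = 52; s(8) = 55.
Since s(8) = s(2) = 55, the sequence is eventually periodic: after a pre-period of length 1 it cycles with period 6.
For i ≥ 2, s(i) depends only on (i - 2) mod 6. (1224 - 2) mod 6 = 4, so s(1224) = s(6) = 31.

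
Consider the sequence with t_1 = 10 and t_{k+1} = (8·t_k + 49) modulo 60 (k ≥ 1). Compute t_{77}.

Computing terms: t_1 = 10,  t_2 = 9,  t_3 = 1,  t_4 = 57,  t_5 = 25,  t_6 = 9.
Since t_6 = t_2 = 9, the sequence is eventually periodic: after a pre-period of length 1 it cycles with period 4.
For k ≥ 2, t_k depends only on (k - 2) mod 4. (77 - 2) mod 4 = 3, so t_{77} = t_5 = 25.

25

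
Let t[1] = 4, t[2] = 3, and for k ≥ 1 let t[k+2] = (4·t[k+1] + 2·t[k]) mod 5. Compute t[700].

1

Listing terms: t[1] = 4; t[2] = 3; t[3] = 0; t[4] = 1; t[5] = 4; t[6] = 3.
The sequence repeats with period 4.
(700 - 1) mod 4 = 3, so t[700] = t[4] = 1.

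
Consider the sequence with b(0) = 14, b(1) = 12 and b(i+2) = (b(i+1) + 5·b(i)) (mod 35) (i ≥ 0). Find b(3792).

22

Listing terms: b(0) = 14,  b(1) = 12,  b(2) = 12,  b(3) = 2,  b(4) = 27,  b(5) = 2,  b(6) = 32,  b(7) = 7,  b(8) = 27,  b(9) = 27,  b(10) = 22,  b(11) = 17,  b(12) = 22,  b(13) = 2,  b(14) = 7,  b(15) = 17,  b(16) = 17,  b(17) = 32,  b(18) = 12,  b(19) = 32,  b(20) = 22,  b(21) = 7,  b(22) = 12,  b(23) = 12.
Since (b(22), b(23)) = (b(1), b(2)) = (12, 12) (two consecutive terms determine the rest), the sequence is eventually periodic: after a pre-period of length 1 it cycles with period 21.
For i ≥ 1, b(i) depends only on (i - 1) mod 21. (3792 - 1) mod 21 = 11, so b(3792) = b(12) = 22.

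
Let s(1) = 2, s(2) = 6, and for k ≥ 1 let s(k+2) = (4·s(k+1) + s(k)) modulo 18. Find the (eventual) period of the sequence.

8

We have s(1) = 2,  s(2) = 6,  s(3) = 8,  s(4) = 2,  s(5) = 16,  s(6) = 12,  s(7) = 10,  s(8) = 16,  s(9) = 2,  s(10) = 6.
The sequence repeats with period 8.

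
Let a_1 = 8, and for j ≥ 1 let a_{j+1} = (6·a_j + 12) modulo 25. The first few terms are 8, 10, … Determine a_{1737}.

5

a_1 = 8, a_2 = 10, a_3 = 22, a_4 = 19, a_5 = 1, a_6 = 18, a_7 = 20, a_8 = 7, a_9 = 4, a_{10} = 11, a_{11} = 3, a_{12} = 5, a_{13} = 17, a_{14} = 14, a_{15} = 21, a_{16} = 13, a_{17} = 15, a_{18} = 2, a_{19} = 24, a_{20} = 6, a_{21} = 23, a_{22} = 0, a_{23} = 12, a_{24} = 9, a_{25} = 16, a_{26} = 8.
Since a_{26} = a_1 = 8, the sequence is periodic with period 25.
So a_{1737} = a_{1 + ((1737-1) mod 25)} = a_{12} = 5.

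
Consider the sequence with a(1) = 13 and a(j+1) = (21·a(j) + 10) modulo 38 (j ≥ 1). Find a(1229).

Computing terms: a(1) = 13, a(2) = 17, a(3) = 25, a(4) = 3, a(5) = 35, a(6) = 23, a(7) = 37, a(8) = 27, a(9) = 7, a(10) = 5, a(11) = 1, a(12) = 31, a(13) = 15, a(14) = 21, a(15) = 33, a(16) = 19, a(17) = 29, a(18) = 11, a(19) = 13.
The sequence repeats with period 18.
So a(1229) = a(1 + ((1229-1) mod 18)) = a(5) = 35.

35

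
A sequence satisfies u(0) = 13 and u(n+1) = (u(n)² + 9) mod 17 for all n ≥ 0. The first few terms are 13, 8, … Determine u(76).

We have u(0) = 13,  u(1) = 8,  u(2) = 5,  u(3) = 0,  u(4) = 9,  u(5) = 5.
Since u(5) = u(2) = 5, the sequence is eventually periodic: after a pre-period of length 2 it cycles with period 3.
For n ≥ 2, u(n) depends only on (n - 2) mod 3. (76 - 2) mod 3 = 2, so u(76) = u(4) = 9.

9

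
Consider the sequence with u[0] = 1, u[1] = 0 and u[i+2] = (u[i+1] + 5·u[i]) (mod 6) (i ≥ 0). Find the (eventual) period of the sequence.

6

We have u[0] = 1; u[1] = 0; u[2] = 5; u[3] = 5; u[4] = 0; u[5] = 1; u[6] = 1; u[7] = 0.
Since (u[6], u[7]) = (u[0], u[1]) = (1, 0) (two consecutive terms determine the rest), the sequence is periodic with period 6.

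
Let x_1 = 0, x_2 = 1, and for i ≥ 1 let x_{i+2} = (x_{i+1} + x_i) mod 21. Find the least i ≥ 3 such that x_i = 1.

Listing terms: x_1 = 0, x_2 = 1, x_3 = 1, x_4 = 2, x_5 = 3, x_6 = 5, x_7 = 8, x_8 = 13, x_9 = 0, x_{10} = 13, x_{11} = 13, x_{12} = 5, x_{13} = 18, x_{14} = 2, x_{15} = 20, x_{16} = 1, x_{17} = 0, x_{18} = 1.
The sequence repeats with period 16.
The value 1 first appears (with i ≥ 3) at x_3.

3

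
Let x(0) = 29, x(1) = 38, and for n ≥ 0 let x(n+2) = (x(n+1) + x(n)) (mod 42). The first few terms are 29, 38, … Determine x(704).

Listing terms: x(0) = 29, x(1) = 38, x(2) = 25, x(3) = 21, x(4) = 4, x(5) = 25, x(6) = 29, x(7) = 12, x(8) = 41, x(9) = 11, x(10) = 10, x(11) = 21, x(12) = 31, x(13) = 10, x(14) = 41, x(15) = 9, x(16) = 8, x(17) = 17, x(18) = 25, x(19) = 0, x(20) = 25, x(21) = 25, x(22) = 8, x(23) = 33, x(24) = 41, x(25) = 32, x(26) = 31, x(27) = 21, x(28) = 10, x(29) = 31, x(30) = 41, x(31) = 30, x(32) = 29, x(33) = 17, x(34) = 4, x(35) = 21, x(36) = 25, x(37) = 4, x(38) = 29, x(39) = 33, x(40) = 20, x(41) = 11, x(42) = 31, x(43) = 0, x(44) = 31, x(45) = 31, x(46) = 20, x(47) = 9, x(48) = 29, x(49) = 38.
The sequence repeats with period 48.
So x(704) = x(0 + ((704-0) mod 48)) = x(32) = 29.

29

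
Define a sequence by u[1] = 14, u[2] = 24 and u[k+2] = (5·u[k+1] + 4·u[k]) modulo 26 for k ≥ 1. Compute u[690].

22

Computing terms: u[1] = 14,  u[2] = 24,  u[3] = 20,  u[4] = 14,  u[5] = 20,  u[6] = 0,  u[7] = 2,  u[8] = 10,  u[9] = 6,  u[10] = 18,  u[11] = 10,  u[12] = 18,  u[13] = 0,  u[14] = 20,  u[15] = 22,  u[16] = 8,  u[17] = 24,  u[18] = 22,  u[19] = 24,  u[20] = 0,  u[21] = 18,  u[22] = 12,  u[23] = 2,  u[24] = 6,  u[25] = 12,  u[26] = 6,  u[27] = 0,  u[28] = 24,  u[29] = 16,  u[30] = 20,  u[31] = 8,  u[32] = 16,  u[33] = 8,  u[34] = 0,  u[35] = 6,  u[36] = 4,  u[37] = 18,  u[38] = 2,  u[39] = 4,  u[40] = 2,  u[41] = 0,  u[42] = 8,  u[43] = 14,  u[44] = 24.
The sequence repeats with period 42.
(690 - 1) mod 42 = 17, so u[690] = u[18] = 22.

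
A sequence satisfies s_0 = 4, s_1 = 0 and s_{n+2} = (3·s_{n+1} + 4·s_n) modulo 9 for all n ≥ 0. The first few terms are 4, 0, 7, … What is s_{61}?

Listing terms: s_0 = 4, s_1 = 0, s_2 = 7, s_3 = 3, s_4 = 1, s_5 = 6, s_6 = 4, s_7 = 0.
The sequence repeats with period 6.
So s_{61} = s_{0 + ((61-0) mod 6)} = s_1 = 0.

0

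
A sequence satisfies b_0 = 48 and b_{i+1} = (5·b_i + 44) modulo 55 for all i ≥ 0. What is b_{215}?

4

We have b_0 = 48, b_1 = 9, b_2 = 34, b_3 = 49, b_4 = 14, b_5 = 4, b_6 = 9.
Since b_6 = b_1 = 9, the sequence is eventually periodic: after a pre-period of length 1 it cycles with period 5.
For i ≥ 1, b_i depends only on (i - 1) mod 5. (215 - 1) mod 5 = 4, so b_{215} = b_5 = 4.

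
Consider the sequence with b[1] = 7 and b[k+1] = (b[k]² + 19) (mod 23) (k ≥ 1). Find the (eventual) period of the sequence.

We have b[1] = 7; b[2] = 22; b[3] = 20; b[4] = 5; b[5] = 21; b[6] = 0; b[7] = 19; b[8] = 12; b[9] = 2; b[10] = 0.
Since b[10] = b[6] = 0, the sequence is eventually periodic: after a pre-period of length 5 it cycles with period 4.

4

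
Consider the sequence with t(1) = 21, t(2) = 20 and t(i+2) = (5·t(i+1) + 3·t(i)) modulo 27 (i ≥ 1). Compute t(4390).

20

t(1) = 21; t(2) = 20; t(3) = 1; t(4) = 11; t(5) = 4; t(6) = 26; t(7) = 7; t(8) = 5; t(9) = 19; t(10) = 2; t(11) = 13; t(12) = 17; t(13) = 16; t(14) = 23; t(15) = 1; t(16) = 20; t(17) = 22; t(18) = 8; t(19) = 25; t(20) = 14; t(21) = 10; t(22) = 11; t(23) = 4.
Since (t(22), t(23)) = (t(4), t(5)) = (11, 4) (two consecutive terms determine the rest), the sequence is eventually periodic: after a pre-period of length 3 it cycles with period 18.
For i ≥ 4, t(i) depends only on (i - 4) mod 18. (4390 - 4) mod 18 = 12, so t(4390) = t(16) = 20.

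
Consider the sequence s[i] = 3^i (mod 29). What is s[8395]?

s[0] = 1,  s[1] = 3,  s[2] = 9,  s[3] = 27,  s[4] = 23,  s[5] = 11,  s[6] = 4,  s[7] = 12,  s[8] = 7,  s[9] = 21,  s[10] = 5,  s[11] = 15,  s[12] = 16,  s[13] = 19,  s[14] = 28,  s[15] = 26,  s[16] = 20,  s[17] = 2,  s[18] = 6,  s[19] = 18,  s[20] = 25,  s[21] = 17,  s[22] = 22,  s[23] = 8,  s[24] = 24,  s[25] = 14,  s[26] = 13,  s[27] = 10,  s[28] = 1.
Since s[28] = s[0] = 1, the sequence is periodic with period 28.
(8395 - 0) mod 28 = 23, so s[8395] = s[23] = 8.

8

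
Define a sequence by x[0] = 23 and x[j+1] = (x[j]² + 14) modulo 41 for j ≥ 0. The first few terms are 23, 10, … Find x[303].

We have x[0] = 23, x[1] = 10, x[2] = 32, x[3] = 13, x[4] = 19, x[5] = 6, x[6] = 9, x[7] = 13.
Since x[7] = x[3] = 13, the sequence is eventually periodic: after a pre-period of length 3 it cycles with period 4.
For j ≥ 3, x[j] depends only on (j - 3) mod 4. (303 - 3) mod 4 = 0, so x[303] = x[3] = 13.

13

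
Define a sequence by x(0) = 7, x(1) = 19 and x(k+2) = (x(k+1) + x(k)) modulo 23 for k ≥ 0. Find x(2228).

x(0) = 7,  x(1) = 19,  x(2) = 3,  x(3) = 22,  x(4) = 2,  x(5) = 1,  x(6) = 3,  x(7) = 4,  x(8) = 7,  x(9) = 11,  x(10) = 18,  x(11) = 6,  x(12) = 1,  x(13) = 7,  x(14) = 8,  x(15) = 15,  x(16) = 0,  x(17) = 15,  x(18) = 15,  x(19) = 7,  x(20) = 22,  x(21) = 6,  x(22) = 5,  x(23) = 11,  x(24) = 16,  x(25) = 4,  x(26) = 20,  x(27) = 1,  x(28) = 21,  x(29) = 22,  x(30) = 20,  x(31) = 19,  x(32) = 16,  x(33) = 12,  x(34) = 5,  x(35) = 17,  x(36) = 22,  x(37) = 16,  x(38) = 15,  x(39) = 8,  x(40) = 0,  x(41) = 8,  x(42) = 8,  x(43) = 16,  x(44) = 1,  x(45) = 17,  x(46) = 18,  x(47) = 12,  x(48) = 7,  x(49) = 19.
The sequence repeats with period 48.
(2228 - 0) mod 48 = 20, so x(2228) = x(20) = 22.

22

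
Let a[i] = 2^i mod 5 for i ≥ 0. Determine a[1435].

3

a[0] = 1,  a[1] = 2,  a[2] = 4,  a[3] = 3,  a[4] = 1.
Since a[4] = a[0] = 1, the sequence is periodic with period 4.
(1435 - 0) mod 4 = 3, so a[1435] = a[3] = 3.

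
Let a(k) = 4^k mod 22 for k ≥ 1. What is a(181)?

4

Computing terms: a(1) = 4, a(2) = 16, a(3) = 20, a(4) = 14, a(5) = 12, a(6) = 4.
The sequence repeats with period 5.
So a(181) = a(1 + ((181-1) mod 5)) = a(1) = 4.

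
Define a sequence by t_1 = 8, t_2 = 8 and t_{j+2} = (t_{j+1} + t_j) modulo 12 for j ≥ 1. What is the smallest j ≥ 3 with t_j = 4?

3

We have t_1 = 8, t_2 = 8, t_3 = 4, t_4 = 0, t_5 = 4, t_6 = 4, t_7 = 8, t_8 = 0, t_9 = 8, t_{10} = 8.
Since (t_9, t_{10}) = (t_1, t_2) = (8, 8) (two consecutive terms determine the rest), the sequence is periodic with period 8.
The value 4 first appears (with j ≥ 3) at t_3.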